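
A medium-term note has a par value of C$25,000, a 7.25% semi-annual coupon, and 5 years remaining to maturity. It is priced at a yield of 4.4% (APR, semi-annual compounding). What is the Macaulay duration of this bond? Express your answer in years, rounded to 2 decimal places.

4.33 years

Periodic yield y = 0.022. Discount each cash flow and weight by its period:
  t   CF        PV=CF/(1+0.022)^t    t·PV
  1       906.25       886.7417       886.7417
  2       906.25       867.6533     1,735.3066
  3       906.25       848.9758     2,546.9275
  4       906.25       830.7004     3,322.8017
  5       906.25       812.8184     4,064.0921
  6       906.25       795.3214     4,771.9281
  7       906.25       778.2009     5,447.4066
  8       906.25       761.4491     6,091.5925
  9       906.25       745.0578     6,705.5201
  10   25,906.25    20,839.8983   208,398.9825
  Σ                 28,166.8171   243,971.2994
Price P = Σ PV = 28,166.8171.
Macaulay duration = Σ(t·PV) / P = 243,971.2994 / 28,166.8171 = 8.66166 half-year periods.
In years: 8.66166 / 2 = 4.33083 years.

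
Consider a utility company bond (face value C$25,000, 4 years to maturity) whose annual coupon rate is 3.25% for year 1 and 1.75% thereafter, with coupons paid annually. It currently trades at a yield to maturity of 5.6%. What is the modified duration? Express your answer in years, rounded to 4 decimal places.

3.6387 years

Periodic yield y = 0.056. First find Macaulay duration:
  t   CF        PV=CF/(1+0.056)^t    t·PV
  1       812.50       769.4129       769.4129
  2       437.50       392.3288       784.6577
  3       437.50       371.5235     1,114.5705
  4    25,437.50    20,455.9076    81,823.6305
  Σ                 21,989.1728    84,492.2716
P = 21,989.1728; Macaulay duration = 84,492.2716 / 21,989.1728 = 3.84245 years.
Modified duration = D_Mac / (1 + y) = 3.84245 / 1.056 = 3.63868 years.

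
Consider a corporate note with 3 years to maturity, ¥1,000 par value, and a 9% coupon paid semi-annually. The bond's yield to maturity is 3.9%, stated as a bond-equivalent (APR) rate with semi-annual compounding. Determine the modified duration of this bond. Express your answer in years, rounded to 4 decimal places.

2.6657 years

Periodic yield y = 0.0195. First find Macaulay duration:
  t   CF        PV=CF/(1+0.0195)^t    t·PV
  1        45.00        44.1393        44.1393
  2        45.00        43.2950        86.5901
  3        45.00        42.4669       127.4008
  4        45.00        41.6547       166.6186
  5        45.00        40.8579       204.2897
  6     1,045.00       930.6640     5,583.9839
  Σ                  1,143.0778     6,213.0223
P = 1,143.0778; Macaulay duration = 6,213.0223 / 1,143.0778 = 5.43535 half-year periods = 2.71767 years.
Modified duration = D_Mac / (1 + y) = 2.71767 / 1.0195 = 2.66569 years.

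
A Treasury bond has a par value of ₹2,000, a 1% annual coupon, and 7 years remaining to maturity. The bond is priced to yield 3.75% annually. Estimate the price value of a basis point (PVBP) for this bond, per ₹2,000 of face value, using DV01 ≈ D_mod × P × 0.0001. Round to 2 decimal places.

₹1.09

Periodic yield y = 0.0375.
  t   CF        PV=CF/(1+0.0375)^t    t·PV
  1        20.00        19.2771        19.2771
  2        20.00        18.5803        37.1607
  3        20.00        17.9088        53.7263
  4        20.00        17.2615        69.0458
  5        20.00        16.6376        83.1878
  6        20.00        16.0362        96.2172
  7     2,020.00     1,561.1140    10,927.7983
  Σ                  1,666.8155    11,286.4132
P = 1,666.8155; D_Mac = 6.77124 yrs; D_mod = 6.52650 yrs.
DV01 ≈ 6.52650 × 1,666.8155 × 0.0001 = 1.087847.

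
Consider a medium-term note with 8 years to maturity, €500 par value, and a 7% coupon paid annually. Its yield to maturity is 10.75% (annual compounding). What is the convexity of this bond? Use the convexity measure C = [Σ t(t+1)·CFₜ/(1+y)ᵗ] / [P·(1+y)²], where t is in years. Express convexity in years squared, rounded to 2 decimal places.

With y = 0.1075:
  t   CF        PV=CF/(1+0.1075)^t    t·PV        t(t+1)·PV
  1        35.00        31.6027        31.6027          63.2054
  2        35.00        28.5352        57.0704         171.2111
  3        35.00        25.7654        77.2962         309.1848
  4        35.00        23.2645        93.0579         465.2893
  5        35.00        21.0063       105.0315         630.1887
  6        35.00        18.9673       113.8038         796.6268
  7        35.00        17.1262       119.8836         959.0692
  8       535.00       236.3763     1,891.0103      17,019.0925
  Σ                    402.6439     2,488.7563      20,413.8678
P = 402.6439.
Convexity = Σ t(t+1)·PV / [P·(1+y)²] = 20,413.8678 / (402.6439 × 1.226556) = 41.33489.

41.33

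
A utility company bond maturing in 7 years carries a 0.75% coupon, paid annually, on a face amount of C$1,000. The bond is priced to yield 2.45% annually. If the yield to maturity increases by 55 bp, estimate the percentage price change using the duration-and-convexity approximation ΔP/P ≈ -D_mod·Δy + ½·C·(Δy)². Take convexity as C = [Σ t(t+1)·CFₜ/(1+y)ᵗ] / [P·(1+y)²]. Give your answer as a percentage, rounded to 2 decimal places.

With y = 0.0245:
  t   CF        PV=CF/(1+0.0245)^t    t·PV        t(t+1)·PV
  1         7.50         7.3206         7.3206          14.6413
  2         7.50         7.1456        14.2912          42.8735
  3         7.50         6.9747        20.9241          83.6964
  4         7.50         6.8079        27.2316         136.1581
  5         7.50         6.6451        33.2255         199.3530
  6         7.50         6.4862        38.9171         272.4199
  7     1,007.50       850.4745     5,953.3218      47,626.5741
  Σ                    891.8546     6,095.2319      48,375.7161
P = 891.8546; D_Mac = 6.83433 yrs; D_mod = 6.67090 yrs; C = 51.67844.
Duration effect: -6.67090 × (+0.0055) = -0.036690
Convexity effect: 0.5 × 51.67844 × (0.0055)² = +0.0007816
ΔP/P ≈ -0.036690 + 0.0007816 = -0.035908 = -3.5908%.

-3.59%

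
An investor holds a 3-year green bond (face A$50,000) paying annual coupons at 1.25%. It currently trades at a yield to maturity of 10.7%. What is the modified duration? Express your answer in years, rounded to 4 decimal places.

2.6715 years

Periodic yield y = 0.107. First find Macaulay duration:
  t   CF        PV=CF/(1+0.107)^t    t·PV
  1       625.00       564.5890       564.5890
  2       625.00       510.0171     1,020.0343
  3    50,625.00    37,318.3277   111,954.9830
  Σ                 38,392.9338   113,539.6063
P = 38,392.9338; Macaulay duration = 113,539.6063 / 38,392.9338 = 2.95730 years.
Modified duration = D_Mac / (1 + y) = 2.95730 / 1.107 = 2.67146 years.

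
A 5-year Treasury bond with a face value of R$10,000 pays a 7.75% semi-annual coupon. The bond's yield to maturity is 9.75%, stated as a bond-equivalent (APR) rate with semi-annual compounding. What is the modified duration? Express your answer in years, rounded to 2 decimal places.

Periodic yield y = 0.04875. First find Macaulay duration:
  t   CF        PV=CF/(1+0.04875)^t    t·PV
  1       387.50       369.4875       369.4875
  2       387.50       352.3123       704.6245
  3       387.50       335.9354     1,007.8062
  4       387.50       320.3198     1,281.2793
  5       387.50       305.4301     1,527.1505
  6       387.50       291.2325     1,747.3951
  7       387.50       277.6949     1,943.8642
  8       387.50       264.7865     2,118.2924
  9       387.50       252.4782     2,272.3041
  10   10,387.50     6,453.4403    64,534.4032
  Σ                  9,223.1176    77,506.6071
P = 9,223.1176; Macaulay duration = 77,506.6071 / 9,223.1176 = 8.40352 half-year periods = 4.20176 years.
Modified duration = D_Mac / (1 + y) = 4.20176 / 1.04875 = 4.00644 years.

4.01 years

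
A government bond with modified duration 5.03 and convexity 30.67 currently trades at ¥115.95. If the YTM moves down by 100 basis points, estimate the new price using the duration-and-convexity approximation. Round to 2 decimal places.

¥121.96

Duration effect: -D_mod·Δy = -5.03 × (-0.01) = +0.050300
Convexity effect: ½·C·(Δy)² = 0.5 × 30.67 × (-0.01)² = +0.0015335
ΔP/P ≈ +0.050300 + 0.0015335 = +0.0518335
New price ≈ 115.95 × (1 + 0.0518335) = 121.960094325.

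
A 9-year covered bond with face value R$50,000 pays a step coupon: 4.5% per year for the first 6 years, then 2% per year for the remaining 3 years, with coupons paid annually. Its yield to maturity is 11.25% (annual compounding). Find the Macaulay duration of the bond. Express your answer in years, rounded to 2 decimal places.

Periodic yield y = 0.1125. Discount each cash flow and weight by its year:
  t   CF        PV=CF/(1+0.1125)^t    t·PV
  1     2,250.00     2,022.4719     2,022.4719
  2     2,250.00     1,817.9523     3,635.9046
  3     2,250.00     1,634.1144     4,902.3432
  4     2,250.00     1,468.8669     5,875.4675
  5     2,250.00     1,320.3298     6,601.6489
  6     2,250.00     1,186.8133     7,120.8797
  7     1,000.00       474.1326     3,318.9285
  8     1,000.00       426.1867     3,409.4932
  9    51,000.00    19,537.5454   175,837.9082
  Σ                 29,888.4132   212,725.0458
Price P = Σ PV = 29,888.4132.
Macaulay duration = Σ(t·PV) / P = 212,725.0458 / 29,888.4132 = 7.11731 years.

7.12 years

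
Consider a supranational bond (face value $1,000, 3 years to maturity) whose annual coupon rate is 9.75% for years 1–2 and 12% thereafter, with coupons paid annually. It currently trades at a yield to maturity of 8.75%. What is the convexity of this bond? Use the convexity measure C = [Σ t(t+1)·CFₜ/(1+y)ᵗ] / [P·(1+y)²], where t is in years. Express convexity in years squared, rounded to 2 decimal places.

9.02

With y = 0.0875:
  t   CF        PV=CF/(1+0.0875)^t    t·PV        t(t+1)·PV
  1        97.50        89.6552        89.6552         179.3103
  2        97.50        82.4415       164.8831         494.6492
  3     1,120.00       870.8237     2,612.4710      10,449.8841
  Σ                  1,042.9204     2,867.0093      11,123.8436
P = 1,042.9204.
Convexity = Σ t(t+1)·PV / [P·(1+y)²] = 11,123.8436 / (1,042.9204 × 1.182656) = 9.01873.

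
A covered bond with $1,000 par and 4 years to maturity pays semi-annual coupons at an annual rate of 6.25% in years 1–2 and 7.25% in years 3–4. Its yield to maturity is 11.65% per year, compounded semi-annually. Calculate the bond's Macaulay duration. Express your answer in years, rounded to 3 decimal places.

3.548 years

Periodic yield y = 0.05825. Discount each cash flow and weight by its period:
  t   CF        PV=CF/(1+0.05825)^t    t·PV
  1        31.25        29.5299        29.5299
  2        31.25        27.9045        55.8089
  3        31.25        26.3685        79.1055
  4        31.25        24.9171        99.6683
  5        36.25        27.3128       136.5641
  6        36.25        25.8094       154.8566
  7        36.25        24.3888       170.7215
  8     1,036.25       658.8072     5,270.4575
  Σ                    845.0381     5,996.7121
Price P = Σ PV = 845.0381.
Macaulay duration = Σ(t·PV) / P = 5,996.7121 / 845.0381 = 7.09638 half-year periods.
In years: 7.09638 / 2 = 3.54819 years.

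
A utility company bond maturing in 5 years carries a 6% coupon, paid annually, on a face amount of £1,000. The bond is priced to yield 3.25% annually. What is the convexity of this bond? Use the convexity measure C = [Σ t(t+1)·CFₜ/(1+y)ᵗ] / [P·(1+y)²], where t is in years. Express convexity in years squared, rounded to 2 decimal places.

With y = 0.0325:
  t   CF        PV=CF/(1+0.0325)^t    t·PV        t(t+1)·PV
  1        60.00        58.1114        58.1114         116.2228
  2        60.00        56.2822       112.5644         337.6933
  3        60.00        54.5106       163.5318         654.1274
  4        60.00        52.7948       211.1791       1,055.8957
  5     1,060.00       903.3490     4,516.7450      27,100.4697
  Σ                  1,125.0480     5,062.1317      29,264.4088
P = 1,125.0480.
Convexity = Σ t(t+1)·PV / [P·(1+y)²] = 29,264.4088 / (1,125.0480 × 1.066056) = 24.39993.

24.40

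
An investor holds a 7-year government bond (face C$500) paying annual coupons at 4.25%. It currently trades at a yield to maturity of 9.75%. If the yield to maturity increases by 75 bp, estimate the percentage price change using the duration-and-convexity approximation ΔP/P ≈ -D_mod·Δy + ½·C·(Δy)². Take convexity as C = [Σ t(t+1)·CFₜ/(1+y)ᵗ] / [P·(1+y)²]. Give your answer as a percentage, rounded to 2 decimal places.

-4.02%

With y = 0.0975:
  t   CF        PV=CF/(1+0.0975)^t    t·PV        t(t+1)·PV
  1        21.25        19.3622        19.3622          38.7244
  2        21.25        17.6421        35.2842         105.8525
  3        21.25        16.0748        48.2244         192.8975
  4        21.25        14.6467        58.5869         292.9347
  5        21.25        13.3455        66.7277         400.3663
  6        21.25        12.1599        72.9597         510.7179
  7       521.25       271.7780     1,902.4463      15,219.5704
  Σ                    365.0093     2,203.5914      16,761.0636
P = 365.0093; D_Mac = 6.03708 yrs; D_mod = 5.50076 yrs; C = 38.12313.
Duration effect: -5.50076 × (+0.0075) = -0.041256
Convexity effect: 0.5 × 38.12313 × (0.0075)² = +0.0010722
ΔP/P ≈ -0.041256 + 0.0010722 = -0.040183 = -4.0183%.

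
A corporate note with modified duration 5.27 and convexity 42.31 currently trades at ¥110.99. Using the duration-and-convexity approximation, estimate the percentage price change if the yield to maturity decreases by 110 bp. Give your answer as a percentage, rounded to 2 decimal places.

Duration effect: -D_mod·Δy = -5.27 × (-0.011) = +0.057970
Convexity effect: ½·C·(Δy)² = 0.5 × 42.31 × (-0.011)² = +0.002559755
ΔP/P ≈ +0.057970 + 0.002559755 = +0.060529755
= +6.0529755%.

+6.05%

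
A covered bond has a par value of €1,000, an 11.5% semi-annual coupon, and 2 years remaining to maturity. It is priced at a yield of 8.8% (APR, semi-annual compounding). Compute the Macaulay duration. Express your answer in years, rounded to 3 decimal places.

Periodic yield y = 0.044. Discount each cash flow and weight by its period:
  t   CF        PV=CF/(1+0.044)^t    t·PV
  1        57.50        55.0766        55.0766
  2        57.50        52.7554       105.5108
  3        57.50        50.5320       151.5960
  4     1,057.50       890.1811     3,560.7245
  Σ                  1,048.5451     3,872.9079
Price P = Σ PV = 1,048.5451.
Macaulay duration = Σ(t·PV) / P = 3,872.9079 / 1,048.5451 = 3.69360 half-year periods.
In years: 3.69360 / 2 = 1.84680 years.

1.847 years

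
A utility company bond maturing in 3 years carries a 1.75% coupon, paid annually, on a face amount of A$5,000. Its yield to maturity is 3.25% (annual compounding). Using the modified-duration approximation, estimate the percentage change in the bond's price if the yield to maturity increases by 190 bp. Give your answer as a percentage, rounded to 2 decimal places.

Periodic yield y = 0.0325. Modified duration first:
  t   CF        PV=CF/(1+0.0325)^t    t·PV
  1        87.50        84.7458        84.7458
  2        87.50        82.0782       164.1564
  3     5,087.50     4,622.0458    13,866.1373
  Σ                  4,788.8697    14,115.0395
P = 4,788.8697; D_Mac = 2.94747 yrs; D_mod = 2.94747/(1+0.0325) = 2.85469 yrs.
ΔP/P ≈ -D_mod · Δy = -2.85469 × (+0.019) = -0.054239 = -5.4239%.

-5.42%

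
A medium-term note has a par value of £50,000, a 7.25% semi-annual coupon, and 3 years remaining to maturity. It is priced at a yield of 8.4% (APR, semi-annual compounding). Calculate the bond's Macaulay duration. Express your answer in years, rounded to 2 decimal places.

Periodic yield y = 0.042. Discount each cash flow and weight by its period:
  t   CF        PV=CF/(1+0.042)^t    t·PV
  1     1,812.50     1,739.4434     1,739.4434
  2     1,812.50     1,669.3315     3,338.6629
  3     1,812.50     1,602.0455     4,806.1366
  4     1,812.50     1,537.4717     6,149.8869
  5     1,812.50     1,475.5007     7,377.5035
  6    51,812.50    40,478.8564   242,873.1382
  Σ                 48,502.6492   266,284.7716
Price P = Σ PV = 48,502.6492.
Macaulay duration = Σ(t·PV) / P = 266,284.7716 / 48,502.6492 = 5.49011 half-year periods.
In years: 5.49011 / 2 = 2.74505 years.

2.75 years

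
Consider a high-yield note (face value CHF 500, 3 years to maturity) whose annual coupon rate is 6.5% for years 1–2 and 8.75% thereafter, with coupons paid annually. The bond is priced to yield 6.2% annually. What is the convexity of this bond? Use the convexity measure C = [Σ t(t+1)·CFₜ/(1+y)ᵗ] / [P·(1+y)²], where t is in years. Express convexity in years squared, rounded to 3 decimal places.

With y = 0.062:
  t   CF        PV=CF/(1+0.062)^t    t·PV        t(t+1)·PV
  1        32.50        30.6026        30.6026          61.2053
  2        32.50        28.8160        57.6321         172.8963
  3       543.75       453.9685     1,361.9055       5,447.6220
  Σ                    513.3872     1,450.1402       5,681.7235
P = 513.3872.
Convexity = Σ t(t+1)·PV / [P·(1+y)²] = 5,681.7235 / (513.3872 × 1.127844) = 9.81264.

9.813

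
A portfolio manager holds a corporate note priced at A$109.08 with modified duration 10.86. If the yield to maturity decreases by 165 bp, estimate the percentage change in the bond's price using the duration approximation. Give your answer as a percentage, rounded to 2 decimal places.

Duration approximation: ΔP/P ≈ -D_mod · Δy = -10.86 × (-0.0165) = +0.179190.
As a percentage: +17.9190%.

+17.92%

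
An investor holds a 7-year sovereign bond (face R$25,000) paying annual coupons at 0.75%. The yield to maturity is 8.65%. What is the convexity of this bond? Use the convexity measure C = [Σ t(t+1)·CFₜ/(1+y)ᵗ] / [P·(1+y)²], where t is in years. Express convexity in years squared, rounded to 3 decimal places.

With y = 0.0865:
  t   CF        PV=CF/(1+0.0865)^t    t·PV        t(t+1)·PV
  1       187.50       172.5725       172.5725         345.1450
  2       187.50       158.8334       317.6668         953.0004
  3       187.50       146.1881       438.5644       1,754.2574
  4       187.50       134.5496       538.1983       2,690.9916
  5       187.50       123.8376       619.1881       3,715.1288
  6       187.50       113.9785       683.8709       4,787.0965
  7    25,187.50    14,092.1400    98,644.9800     789,159.8397
  Σ                 14,942.0997   101,415.0410     803,405.4593
P = 14,942.0997.
Convexity = Σ t(t+1)·PV / [P·(1+y)²] = 803,405.4593 / (14,942.0997 × 1.180482) = 45.54741.

45.547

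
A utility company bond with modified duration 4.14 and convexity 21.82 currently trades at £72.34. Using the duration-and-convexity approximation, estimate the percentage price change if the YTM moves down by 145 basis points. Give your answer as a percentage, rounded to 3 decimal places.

Duration effect: -D_mod·Δy = -4.14 × (-0.0145) = +0.060030
Convexity effect: ½·C·(Δy)² = 0.5 × 21.82 × (-0.0145)² = +0.0022938275
ΔP/P ≈ +0.060030 + 0.0022938275 = +0.0623238275
= +6.23238275%.

+6.232%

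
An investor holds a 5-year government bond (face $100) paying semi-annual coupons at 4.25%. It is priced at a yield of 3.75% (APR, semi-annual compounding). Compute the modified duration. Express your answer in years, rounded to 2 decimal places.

4.48 years

Periodic yield y = 0.01875. First find Macaulay duration:
  t   CF        PV=CF/(1+0.01875)^t    t·PV
  1        2.125         2.0859         2.0859
  2        2.125         2.0475         4.0950
  3        2.125         2.0098         6.0294
  4        2.125         1.9728         7.8913
  5        2.125         1.9365         9.6826
  6        2.125         1.9009        11.4052
  7        2.125         1.8659        13.0612
  8        2.125         1.8315        14.6524
  9        2.125         1.7978        16.1805
  10     102.125        84.8117       848.1172
  Σ                    102.2604       933.2007
P = 102.2604; Macaulay duration = 933.2007 / 102.2604 = 9.12573 half-year periods = 4.56286 years.
Modified duration = D_Mac / (1 + y) = 4.56286 / 1.01875 = 4.47889 years.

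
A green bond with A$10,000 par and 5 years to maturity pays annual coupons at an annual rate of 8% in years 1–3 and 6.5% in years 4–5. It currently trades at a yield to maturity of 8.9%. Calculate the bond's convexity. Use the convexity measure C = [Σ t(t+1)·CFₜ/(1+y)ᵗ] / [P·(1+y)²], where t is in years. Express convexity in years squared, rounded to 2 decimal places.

20.61

With y = 0.089:
  t   CF        PV=CF/(1+0.089)^t    t·PV        t(t+1)·PV
  1       800.00       734.6189       734.6189       1,469.2378
  2       800.00       674.5812     1,349.1624       4,047.4871
  3       800.00       619.4501     1,858.3504       7,433.4015
  4       650.00       462.1701     1,848.6804       9,243.4018
  5    10,650.00     6,953.6081    34,768.0404     208,608.2423
  Σ                  9,444.4284    40,558.8524     230,801.7706
P = 9,444.4284.
Convexity = Σ t(t+1)·PV / [P·(1+y)²] = 230,801.7706 / (9,444.4284 × 1.185921) = 20.60666.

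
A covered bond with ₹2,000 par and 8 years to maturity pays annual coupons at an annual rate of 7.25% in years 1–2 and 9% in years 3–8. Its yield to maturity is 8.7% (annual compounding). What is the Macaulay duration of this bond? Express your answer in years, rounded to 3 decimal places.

Periodic yield y = 0.087. Discount each cash flow and weight by its year:
  t   CF        PV=CF/(1+0.087)^t    t·PV
  1       145.00       133.3947       133.3947
  2       145.00       122.7182       245.4364
  3       180.00       140.1470       420.4411
  4       180.00       128.9301       515.7204
  5       180.00       118.6110       593.0548
  6       180.00       109.1177       654.7063
  7       180.00       100.3843       702.6899
  8     2,180.00     1,118.4592     8,947.6735
  Σ                  1,971.7621    12,213.1169
Price P = Σ PV = 1,971.7621.
Macaulay duration = Σ(t·PV) / P = 12,213.1169 / 1,971.7621 = 6.19401 years.

6.194 years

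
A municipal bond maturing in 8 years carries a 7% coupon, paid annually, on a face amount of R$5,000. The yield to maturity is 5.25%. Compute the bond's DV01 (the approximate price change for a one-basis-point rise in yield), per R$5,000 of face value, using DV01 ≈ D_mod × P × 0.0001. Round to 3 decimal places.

R$3.424

Periodic yield y = 0.0525.
  t   CF        PV=CF/(1+0.0525)^t    t·PV
  1       350.00       332.5416       332.5416
  2       350.00       315.9540       631.9080
  3       350.00       300.1938       900.5814
  4       350.00       285.2198     1,140.8791
  5       350.00       270.9927     1,354.9633
  6       350.00       257.4752     1,544.8512
  7       350.00       244.6320     1,712.4242
  8     5,350.00     3,552.8506    28,422.8048
  Σ                  5,559.8596    36,040.9536
P = 5,559.8596; D_Mac = 6.48235 yrs; D_mod = 6.15900 yrs.
DV01 ≈ 6.15900 × 5,559.8596 × 0.0001 = 3.424319.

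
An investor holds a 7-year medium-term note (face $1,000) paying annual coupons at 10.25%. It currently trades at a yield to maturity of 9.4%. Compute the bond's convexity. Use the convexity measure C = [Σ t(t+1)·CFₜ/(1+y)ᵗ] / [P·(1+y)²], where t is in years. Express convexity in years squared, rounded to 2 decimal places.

32.44

With y = 0.094:
  t   CF        PV=CF/(1+0.094)^t    t·PV        t(t+1)·PV
  1       102.50        93.6929        93.6929         187.3857
  2       102.50        85.6425       171.2850         513.8549
  3       102.50        78.2838       234.8514         939.4056
  4       102.50        71.5574       286.2296       1,431.1481
  5       102.50        65.4090       327.0448       1,962.2689
  6       102.50        59.7888       358.7329       2,511.1302
  7     1,102.50       587.8376     4,114.8630      32,918.9043
  Σ                  1,042.2119     5,586.6996      40,464.0976
P = 1,042.2119.
Convexity = Σ t(t+1)·PV / [P·(1+y)²] = 40,464.0976 / (1,042.2119 × 1.196836) = 32.43988.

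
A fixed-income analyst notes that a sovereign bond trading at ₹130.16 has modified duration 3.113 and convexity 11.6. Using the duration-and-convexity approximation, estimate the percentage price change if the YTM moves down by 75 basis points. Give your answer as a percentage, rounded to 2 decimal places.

+2.37%

Duration effect: -D_mod·Δy = -3.113 × (-0.0075) = +0.0233475
Convexity effect: ½·C·(Δy)² = 0.5 × 11.6 × (-0.0075)² = +0.00032625
ΔP/P ≈ +0.0233475 + 0.00032625 = +0.02367375
= +2.367375%.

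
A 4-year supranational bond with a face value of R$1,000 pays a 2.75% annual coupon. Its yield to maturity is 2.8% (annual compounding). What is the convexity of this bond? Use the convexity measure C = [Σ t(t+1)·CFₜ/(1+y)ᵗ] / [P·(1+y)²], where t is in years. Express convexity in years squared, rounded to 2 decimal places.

17.93

With y = 0.028:
  t   CF        PV=CF/(1+0.028)^t    t·PV        t(t+1)·PV
  1        27.50        26.7510        26.7510          53.5019
  2        27.50        26.0223        52.0447         156.1341
  3        27.50        25.3136        75.9407         303.7628
  4     1,027.50       920.0456     3,680.1826      18,400.9128
  Σ                    998.1325     3,834.9189      18,914.3116
P = 998.1325.
Convexity = Σ t(t+1)·PV / [P·(1+y)²] = 18,914.3116 / (998.1325 × 1.056784) = 17.93148.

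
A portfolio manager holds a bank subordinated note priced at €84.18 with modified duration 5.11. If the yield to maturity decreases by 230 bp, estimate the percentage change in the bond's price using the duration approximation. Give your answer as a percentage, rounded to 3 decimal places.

+11.753%

Duration approximation: ΔP/P ≈ -D_mod · Δy = -5.11 × (-0.023) = +0.117530.
As a percentage: +11.7530%.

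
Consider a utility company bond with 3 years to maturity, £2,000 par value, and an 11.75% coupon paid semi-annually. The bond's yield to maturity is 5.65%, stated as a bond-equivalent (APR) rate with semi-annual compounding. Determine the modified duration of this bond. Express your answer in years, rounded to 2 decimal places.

2.57 years

Periodic yield y = 0.02825. First find Macaulay duration:
  t   CF        PV=CF/(1+0.02825)^t    t·PV
  1       117.50       114.2718       114.2718
  2       117.50       111.1323       222.2647
  3       117.50       108.0791       324.2373
  4       117.50       105.1097       420.4390
  5       117.50       102.2220       511.1099
  6     2,117.50     1,791.5590    10,749.3539
  Σ                  2,332.3740    12,341.6765
P = 2,332.3740; Macaulay duration = 12,341.6765 / 2,332.3740 = 5.29147 half-year periods = 2.64573 years.
Modified duration = D_Mac / (1 + y) = 2.64573 / 1.02825 = 2.57304 years.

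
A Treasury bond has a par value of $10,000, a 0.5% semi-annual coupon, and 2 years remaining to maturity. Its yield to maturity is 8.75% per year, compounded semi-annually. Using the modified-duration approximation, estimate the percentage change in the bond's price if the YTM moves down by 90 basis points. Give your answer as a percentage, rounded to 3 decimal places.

+1.717%

Periodic yield y = 0.04375. Modified duration first:
  t   CF        PV=CF/(1+0.04375)^t    t·PV
  1        25.00        23.9521        23.9521
  2        25.00        22.9481        45.8962
  3        25.00        21.9862        65.9587
  4    10,025.00     8,446.9209    33,787.6836
  Σ                  8,515.8073    33,923.4906
P = 8,515.8073; D_Mac = 3.98359 half-year periods = 1.99180 yrs; D_mod = 1.99180/(1+0.04375) = 1.90831 yrs.
ΔP/P ≈ -D_mod · Δy = -1.90831 × (-0.009) = +0.017175 = +1.7175%.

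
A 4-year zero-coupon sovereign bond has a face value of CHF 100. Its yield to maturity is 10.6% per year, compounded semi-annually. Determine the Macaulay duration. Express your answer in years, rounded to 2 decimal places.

4.00 years

A zero-coupon bond has a single cash flow at maturity, so its Macaulay duration equals its maturity: 4 years.
(Equivalently: 8 semi-annual periods ÷ 2 = 4 years.)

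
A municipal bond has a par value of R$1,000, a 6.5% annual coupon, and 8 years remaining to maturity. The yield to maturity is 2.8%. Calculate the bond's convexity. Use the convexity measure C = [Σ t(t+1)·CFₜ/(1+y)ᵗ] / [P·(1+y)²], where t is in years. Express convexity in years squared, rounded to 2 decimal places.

With y = 0.028:
  t   CF        PV=CF/(1+0.028)^t    t·PV        t(t+1)·PV
  1        65.00        63.2296        63.2296         126.4591
  2        65.00        61.5074       123.0147         369.0442
  3        65.00        59.8321       179.4962         717.9848
  4        65.00        58.2024       232.8096       1,164.0480
  5        65.00        56.6171       283.0856       1,698.5136
  6        65.00        55.0750       330.4501       2,313.1509
  7        65.00        53.5749       375.0245       3,000.1957
  8     1,065.00       853.8954     6,831.1635      61,480.4711
  Σ                  1,261.9339     8,418.2738      70,869.8675
P = 1,261.9339.
Convexity = Σ t(t+1)·PV / [P·(1+y)²] = 70,869.8675 / (1,261.9339 × 1.056784) = 53.14211.

53.14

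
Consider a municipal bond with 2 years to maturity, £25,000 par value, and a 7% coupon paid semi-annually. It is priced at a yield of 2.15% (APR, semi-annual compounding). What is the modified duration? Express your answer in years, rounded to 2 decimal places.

Periodic yield y = 0.01075. First find Macaulay duration:
  t   CF        PV=CF/(1+0.01075)^t    t·PV
  1       875.00       865.6938       865.6938
  2       875.00       856.4866     1,712.9731
  3       875.00       847.3773     2,542.1318
  4    25,875.00    24,791.6458    99,166.5832
  Σ                 27,361.2034   104,287.3819
P = 27,361.2034; Macaulay duration = 104,287.3819 / 27,361.2034 = 3.81151 half-year periods = 1.90575 years.
Modified duration = D_Mac / (1 + y) = 1.90575 / 1.01075 = 1.88548 years.

1.89 years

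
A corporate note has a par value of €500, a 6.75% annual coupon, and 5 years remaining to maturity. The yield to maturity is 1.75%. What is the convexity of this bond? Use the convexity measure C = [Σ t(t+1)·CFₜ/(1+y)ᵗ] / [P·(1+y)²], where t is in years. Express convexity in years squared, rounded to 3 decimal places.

With y = 0.0175:
  t   CF        PV=CF/(1+0.0175)^t    t·PV        t(t+1)·PV
  1        33.75        33.1695        33.1695          66.3391
  2        33.75        32.5990        65.1981         195.5943
  3        33.75        32.0384        96.1151         384.4605
  4        33.75        31.4873       125.9494         629.7470
  5       533.75       489.4021     2,447.0103      14,682.0620
  Σ                    618.6964     2,767.4425      15,958.2029
P = 618.6964.
Convexity = Σ t(t+1)·PV / [P·(1+y)²] = 15,958.2029 / (618.6964 × 1.035306) = 24.91366.

24.914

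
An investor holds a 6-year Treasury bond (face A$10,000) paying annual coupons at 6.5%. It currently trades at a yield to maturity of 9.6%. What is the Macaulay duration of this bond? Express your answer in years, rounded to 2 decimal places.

5.08 years

Periodic yield y = 0.096. Discount each cash flow and weight by its year:
  t   CF        PV=CF/(1+0.096)^t    t·PV
  1       650.00       593.0657       593.0657
  2       650.00       541.1183     1,082.2367
  3       650.00       493.7211     1,481.1633
  4       650.00       450.4755     1,801.9019
  5       650.00       411.0178     2,055.0888
  6    10,650.00     6,144.4962    36,866.9774
  Σ                  8,633.8946    43,880.4338
Price P = Σ PV = 8,633.8946.
Macaulay duration = Σ(t·PV) / P = 43,880.4338 / 8,633.8946 = 5.08235 years.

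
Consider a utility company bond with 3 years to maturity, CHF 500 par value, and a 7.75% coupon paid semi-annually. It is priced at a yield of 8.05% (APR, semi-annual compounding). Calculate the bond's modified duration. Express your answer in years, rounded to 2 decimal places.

2.63 years

Periodic yield y = 0.04025. First find Macaulay duration:
  t   CF        PV=CF/(1+0.04025)^t    t·PV
  1       19.375        18.6253        18.6253
  2       19.375        17.9047        35.8093
  3       19.375        17.2119        51.6357
  4       19.375        16.5459        66.1837
  5       19.375        15.9057        79.5286
  6      519.375       409.8781     2,459.2685
  Σ                    496.0716     2,711.0510
P = 496.0716; Macaulay duration = 2,711.0510 / 496.0716 = 5.46504 half-year periods = 2.73252 years.
Modified duration = D_Mac / (1 + y) = 2.73252 / 1.04025 = 2.62679 years.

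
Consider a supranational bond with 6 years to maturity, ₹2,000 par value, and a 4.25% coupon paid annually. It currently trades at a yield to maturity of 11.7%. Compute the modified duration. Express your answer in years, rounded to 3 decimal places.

Periodic yield y = 0.117. First find Macaulay duration:
  t   CF        PV=CF/(1+0.117)^t    t·PV
  1        85.00        76.0967        76.0967
  2        85.00        68.1260       136.2519
  3        85.00        60.9901       182.9703
  4        85.00        54.6017       218.4068
  5        85.00        48.8825       244.4123
  6     2,085.00     1,073.4629     6,440.7771
  Σ                  1,382.1598     7,298.9152
P = 1,382.1598; Macaulay duration = 7,298.9152 / 1,382.1598 = 5.28080 years.
Modified duration = D_Mac / (1 + y) = 5.28080 / 1.117 = 4.72767 years.

4.728 years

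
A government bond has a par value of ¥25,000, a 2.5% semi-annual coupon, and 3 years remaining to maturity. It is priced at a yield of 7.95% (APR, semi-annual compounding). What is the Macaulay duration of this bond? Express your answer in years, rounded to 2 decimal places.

2.90 years

Periodic yield y = 0.03975. Discount each cash flow and weight by its period:
  t   CF        PV=CF/(1+0.03975)^t    t·PV
  1       312.50       300.5530       300.5530
  2       312.50       289.0628       578.1255
  3       312.50       278.0118       834.0354
  4       312.50       267.3833     1,069.5333
  5       312.50       257.1612     1,285.8058
  6    25,312.50    20,033.7139   120,202.2831
  Σ                 21,425.8859   124,270.3362
Price P = Σ PV = 21,425.8859.
Macaulay duration = Σ(t·PV) / P = 124,270.3362 / 21,425.8859 = 5.80001 half-year periods.
In years: 5.80001 / 2 = 2.90000 years.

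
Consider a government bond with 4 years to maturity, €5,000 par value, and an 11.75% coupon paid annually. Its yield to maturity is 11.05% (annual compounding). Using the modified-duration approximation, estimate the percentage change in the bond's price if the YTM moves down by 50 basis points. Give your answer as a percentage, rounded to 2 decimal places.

+1.54%

Periodic yield y = 0.1105. Modified duration first:
  t   CF        PV=CF/(1+0.1105)^t    t·PV
  1       587.50       529.0410       529.0410
  2       587.50       476.3989       952.7978
  3       587.50       428.9950     1,286.9849
  4     5,587.50     3,674.0350    14,696.1398
  Σ                  5,108.4698    17,464.9635
P = 5,108.4698; D_Mac = 3.41882 yrs; D_mod = 3.41882/(1+0.1105) = 3.07864 yrs.
ΔP/P ≈ -D_mod · Δy = -3.07864 × (-0.005) = +0.015393 = +1.5393%.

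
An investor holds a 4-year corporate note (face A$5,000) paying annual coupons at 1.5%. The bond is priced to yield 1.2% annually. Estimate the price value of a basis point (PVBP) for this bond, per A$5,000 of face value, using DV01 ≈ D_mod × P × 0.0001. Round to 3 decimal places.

A$1.956

Periodic yield y = 0.012.
  t   CF        PV=CF/(1+0.012)^t    t·PV
  1        75.00        74.1107        74.1107
  2        75.00        73.2319       146.4638
  3        75.00        72.3635       217.0906
  4     5,075.00     4,838.5362    19,354.1449
  Σ                  5,058.2423    19,791.8099
P = 5,058.2423; D_Mac = 3.91278 yrs; D_mod = 3.86639 yrs.
DV01 ≈ 3.86639 × 5,058.2423 × 0.0001 = 1.955712.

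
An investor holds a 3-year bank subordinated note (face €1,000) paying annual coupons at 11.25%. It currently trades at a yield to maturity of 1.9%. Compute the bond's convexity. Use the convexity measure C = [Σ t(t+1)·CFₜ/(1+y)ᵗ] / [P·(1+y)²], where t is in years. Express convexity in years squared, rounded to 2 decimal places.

With y = 0.019:
  t   CF        PV=CF/(1+0.019)^t    t·PV        t(t+1)·PV
  1       112.50       110.4024       110.4024         220.8047
  2       112.50       108.3438       216.6876         650.0629
  3     1,112.50     1,051.4230     3,154.2690      12,617.0758
  Σ                  1,270.1692     3,481.3590      13,487.9435
P = 1,270.1692.
Convexity = Σ t(t+1)·PV / [P·(1+y)²] = 13,487.9435 / (1,270.1692 × 1.038361) = 10.22671.

10.23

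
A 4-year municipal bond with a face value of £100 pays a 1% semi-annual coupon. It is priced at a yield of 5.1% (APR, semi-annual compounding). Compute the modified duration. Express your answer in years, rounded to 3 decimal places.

Periodic yield y = 0.0255. First find Macaulay duration:
  t   CF        PV=CF/(1+0.0255)^t    t·PV
  1         0.50         0.4876         0.4876
  2         0.50         0.4754         0.9509
  3         0.50         0.4636         1.3909
  4         0.50         0.4521         1.8084
  5         0.50         0.4409         2.2043
  6         0.50         0.4299         2.5793
  7         0.50         0.4192         2.9344
  8       100.50        82.1638       657.3107
  Σ                     85.3325       669.6664
P = 85.3325; Macaulay duration = 669.6664 / 85.3325 = 7.84773 half-year periods = 3.92386 years.
Modified duration = D_Mac / (1 + y) = 3.92386 / 1.0255 = 3.82629 years.

3.826 years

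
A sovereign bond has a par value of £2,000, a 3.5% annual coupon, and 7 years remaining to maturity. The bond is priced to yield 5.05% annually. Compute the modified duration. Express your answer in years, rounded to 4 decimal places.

5.9878 years

Periodic yield y = 0.0505. First find Macaulay duration:
  t   CF        PV=CF/(1+0.0505)^t    t·PV
  1        70.00        66.6349        66.6349
  2        70.00        63.4316       126.8633
  3        70.00        60.3823       181.1470
  4        70.00        57.4796       229.9184
  5        70.00        54.7164       273.5822
  6        70.00        52.0861       312.5165
  7     2,070.00     1,466.2160    10,263.5119
  Σ                  1,820.9470    11,454.1741
P = 1,820.9470; Macaulay duration = 11,454.1741 / 1,820.9470 = 6.29023 years.
Modified duration = D_Mac / (1 + y) = 6.29023 / 1.0505 = 5.98784 years.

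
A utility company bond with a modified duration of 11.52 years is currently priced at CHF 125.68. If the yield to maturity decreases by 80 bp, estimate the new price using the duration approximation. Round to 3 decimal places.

Duration approximation: ΔP/P ≈ -D_mod · Δy = -11.52 × (-0.008) = +0.092160.
New price ≈ 125.68 × (1 + 0.092160) = 137.2626688.

CHF 137.263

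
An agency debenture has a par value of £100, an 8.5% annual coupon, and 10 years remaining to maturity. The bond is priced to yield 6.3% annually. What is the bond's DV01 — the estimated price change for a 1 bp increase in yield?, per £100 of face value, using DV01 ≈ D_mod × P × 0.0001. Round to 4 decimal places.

£0.0801

Periodic yield y = 0.063.
  t   CF        PV=CF/(1+0.063)^t    t·PV
  1         8.50         7.9962         7.9962
  2         8.50         7.5223        15.0447
  3         8.50         7.0765        21.2295
  4         8.50         6.6571        26.6284
  5         8.50         6.2626        31.3129
  6         8.50         5.8914        35.3485
  7         8.50         5.5422        38.7957
  8         8.50         5.2138        41.7103
  9         8.50         4.9048        44.1430
  10      108.50        58.8975       588.9753
  Σ                    115.9645       851.1845
P = 115.9645; D_Mac = 7.34004 yrs; D_mod = 6.90503 yrs.
DV01 ≈ 6.90503 × 115.9645 × 0.0001 = 0.080074.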